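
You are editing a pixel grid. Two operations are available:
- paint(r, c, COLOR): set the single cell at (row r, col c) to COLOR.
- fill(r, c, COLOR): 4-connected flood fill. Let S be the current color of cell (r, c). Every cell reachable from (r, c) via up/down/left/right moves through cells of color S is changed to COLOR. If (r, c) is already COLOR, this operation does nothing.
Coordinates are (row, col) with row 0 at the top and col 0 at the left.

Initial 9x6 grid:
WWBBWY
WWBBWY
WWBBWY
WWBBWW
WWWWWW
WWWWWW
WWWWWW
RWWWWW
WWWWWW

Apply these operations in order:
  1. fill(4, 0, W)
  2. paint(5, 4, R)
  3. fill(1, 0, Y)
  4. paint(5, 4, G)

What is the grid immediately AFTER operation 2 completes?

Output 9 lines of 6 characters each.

After op 1 fill(4,0,W) [0 cells changed]:
WWBBWY
WWBBWY
WWBBWY
WWBBWW
WWWWWW
WWWWWW
WWWWWW
RWWWWW
WWWWWW
After op 2 paint(5,4,R):
WWBBWY
WWBBWY
WWBBWY
WWBBWW
WWWWWW
WWWWRW
WWWWWW
RWWWWW
WWWWWW

Answer: WWBBWY
WWBBWY
WWBBWY
WWBBWW
WWWWWW
WWWWRW
WWWWWW
RWWWWW
WWWWWW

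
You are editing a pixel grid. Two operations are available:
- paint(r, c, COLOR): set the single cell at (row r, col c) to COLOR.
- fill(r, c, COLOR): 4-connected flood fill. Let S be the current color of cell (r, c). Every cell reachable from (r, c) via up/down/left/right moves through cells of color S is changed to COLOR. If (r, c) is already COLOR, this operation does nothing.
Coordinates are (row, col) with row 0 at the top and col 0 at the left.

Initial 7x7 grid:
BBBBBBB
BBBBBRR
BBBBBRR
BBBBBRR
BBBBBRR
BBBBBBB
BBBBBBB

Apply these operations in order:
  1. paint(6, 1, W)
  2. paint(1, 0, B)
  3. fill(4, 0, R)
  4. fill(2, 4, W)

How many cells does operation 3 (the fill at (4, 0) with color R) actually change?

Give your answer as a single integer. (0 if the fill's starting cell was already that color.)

Answer: 40

Derivation:
After op 1 paint(6,1,W):
BBBBBBB
BBBBBRR
BBBBBRR
BBBBBRR
BBBBBRR
BBBBBBB
BWBBBBB
After op 2 paint(1,0,B):
BBBBBBB
BBBBBRR
BBBBBRR
BBBBBRR
BBBBBRR
BBBBBBB
BWBBBBB
After op 3 fill(4,0,R) [40 cells changed]:
RRRRRRR
RRRRRRR
RRRRRRR
RRRRRRR
RRRRRRR
RRRRRRR
RWRRRRR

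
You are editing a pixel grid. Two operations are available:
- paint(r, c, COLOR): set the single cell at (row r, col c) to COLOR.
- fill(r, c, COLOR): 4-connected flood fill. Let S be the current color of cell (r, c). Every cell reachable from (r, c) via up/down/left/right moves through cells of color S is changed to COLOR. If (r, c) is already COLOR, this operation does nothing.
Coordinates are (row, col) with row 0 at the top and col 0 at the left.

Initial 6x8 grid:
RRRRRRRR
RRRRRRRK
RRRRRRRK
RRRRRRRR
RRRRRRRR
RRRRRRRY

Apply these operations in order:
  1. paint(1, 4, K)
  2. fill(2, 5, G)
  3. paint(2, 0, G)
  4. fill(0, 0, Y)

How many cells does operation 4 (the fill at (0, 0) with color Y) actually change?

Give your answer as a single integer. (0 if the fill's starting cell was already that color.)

After op 1 paint(1,4,K):
RRRRRRRR
RRRRKRRK
RRRRRRRK
RRRRRRRR
RRRRRRRR
RRRRRRRY
After op 2 fill(2,5,G) [44 cells changed]:
GGGGGGGG
GGGGKGGK
GGGGGGGK
GGGGGGGG
GGGGGGGG
GGGGGGGY
After op 3 paint(2,0,G):
GGGGGGGG
GGGGKGGK
GGGGGGGK
GGGGGGGG
GGGGGGGG
GGGGGGGY
After op 4 fill(0,0,Y) [44 cells changed]:
YYYYYYYY
YYYYKYYK
YYYYYYYK
YYYYYYYY
YYYYYYYY
YYYYYYYY

Answer: 44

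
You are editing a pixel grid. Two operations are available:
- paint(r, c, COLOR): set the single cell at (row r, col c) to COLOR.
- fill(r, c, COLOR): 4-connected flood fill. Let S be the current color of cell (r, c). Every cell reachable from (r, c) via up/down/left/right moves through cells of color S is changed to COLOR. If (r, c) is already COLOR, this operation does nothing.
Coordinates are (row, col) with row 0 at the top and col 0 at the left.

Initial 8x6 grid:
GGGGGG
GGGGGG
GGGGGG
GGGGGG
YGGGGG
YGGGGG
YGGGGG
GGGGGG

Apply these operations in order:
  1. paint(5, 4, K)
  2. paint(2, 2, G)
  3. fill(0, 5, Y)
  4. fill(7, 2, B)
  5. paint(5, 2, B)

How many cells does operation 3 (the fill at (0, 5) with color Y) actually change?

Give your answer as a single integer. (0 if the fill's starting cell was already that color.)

Answer: 44

Derivation:
After op 1 paint(5,4,K):
GGGGGG
GGGGGG
GGGGGG
GGGGGG
YGGGGG
YGGGKG
YGGGGG
GGGGGG
After op 2 paint(2,2,G):
GGGGGG
GGGGGG
GGGGGG
GGGGGG
YGGGGG
YGGGKG
YGGGGG
GGGGGG
After op 3 fill(0,5,Y) [44 cells changed]:
YYYYYY
YYYYYY
YYYYYY
YYYYYY
YYYYYY
YYYYKY
YYYYYY
YYYYYY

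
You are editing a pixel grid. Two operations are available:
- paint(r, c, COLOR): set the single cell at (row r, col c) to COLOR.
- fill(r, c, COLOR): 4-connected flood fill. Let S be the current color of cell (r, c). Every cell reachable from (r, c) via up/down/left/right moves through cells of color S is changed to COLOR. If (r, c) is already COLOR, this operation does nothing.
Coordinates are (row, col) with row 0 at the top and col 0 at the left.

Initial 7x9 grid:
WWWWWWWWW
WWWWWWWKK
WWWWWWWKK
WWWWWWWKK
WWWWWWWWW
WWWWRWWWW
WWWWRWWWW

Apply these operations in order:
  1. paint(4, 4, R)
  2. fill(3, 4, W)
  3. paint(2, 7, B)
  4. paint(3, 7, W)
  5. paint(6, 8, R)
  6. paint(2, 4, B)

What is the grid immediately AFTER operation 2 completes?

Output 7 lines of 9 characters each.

After op 1 paint(4,4,R):
WWWWWWWWW
WWWWWWWKK
WWWWWWWKK
WWWWWWWKK
WWWWRWWWW
WWWWRWWWW
WWWWRWWWW
After op 2 fill(3,4,W) [0 cells changed]:
WWWWWWWWW
WWWWWWWKK
WWWWWWWKK
WWWWWWWKK
WWWWRWWWW
WWWWRWWWW
WWWWRWWWW

Answer: WWWWWWWWW
WWWWWWWKK
WWWWWWWKK
WWWWWWWKK
WWWWRWWWW
WWWWRWWWW
WWWWRWWWW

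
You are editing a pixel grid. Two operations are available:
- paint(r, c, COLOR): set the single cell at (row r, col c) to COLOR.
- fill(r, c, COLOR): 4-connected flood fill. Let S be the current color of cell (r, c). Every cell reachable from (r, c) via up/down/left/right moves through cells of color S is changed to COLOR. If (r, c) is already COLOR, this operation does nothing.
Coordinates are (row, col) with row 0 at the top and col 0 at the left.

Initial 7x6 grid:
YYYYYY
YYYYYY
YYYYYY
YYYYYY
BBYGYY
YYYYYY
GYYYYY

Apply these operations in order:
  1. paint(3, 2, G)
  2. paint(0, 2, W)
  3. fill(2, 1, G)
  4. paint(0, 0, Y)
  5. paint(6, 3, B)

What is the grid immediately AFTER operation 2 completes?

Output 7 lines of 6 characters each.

After op 1 paint(3,2,G):
YYYYYY
YYYYYY
YYYYYY
YYGYYY
BBYGYY
YYYYYY
GYYYYY
After op 2 paint(0,2,W):
YYWYYY
YYYYYY
YYYYYY
YYGYYY
BBYGYY
YYYYYY
GYYYYY

Answer: YYWYYY
YYYYYY
YYYYYY
YYGYYY
BBYGYY
YYYYYY
GYYYYY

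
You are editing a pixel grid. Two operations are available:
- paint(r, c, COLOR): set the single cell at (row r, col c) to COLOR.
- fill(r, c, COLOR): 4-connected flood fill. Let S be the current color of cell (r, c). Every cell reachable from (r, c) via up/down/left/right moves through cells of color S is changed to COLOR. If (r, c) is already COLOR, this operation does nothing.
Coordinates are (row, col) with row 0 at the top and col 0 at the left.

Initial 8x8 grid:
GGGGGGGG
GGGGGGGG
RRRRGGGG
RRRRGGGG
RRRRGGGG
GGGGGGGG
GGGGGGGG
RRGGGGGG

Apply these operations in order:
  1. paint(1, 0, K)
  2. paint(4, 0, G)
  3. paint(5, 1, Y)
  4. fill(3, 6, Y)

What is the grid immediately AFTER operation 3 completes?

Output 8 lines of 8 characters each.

After op 1 paint(1,0,K):
GGGGGGGG
KGGGGGGG
RRRRGGGG
RRRRGGGG
RRRRGGGG
GGGGGGGG
GGGGGGGG
RRGGGGGG
After op 2 paint(4,0,G):
GGGGGGGG
KGGGGGGG
RRRRGGGG
RRRRGGGG
GRRRGGGG
GGGGGGGG
GGGGGGGG
RRGGGGGG
After op 3 paint(5,1,Y):
GGGGGGGG
KGGGGGGG
RRRRGGGG
RRRRGGGG
GRRRGGGG
GYGGGGGG
GGGGGGGG
RRGGGGGG

Answer: GGGGGGGG
KGGGGGGG
RRRRGGGG
RRRRGGGG
GRRRGGGG
GYGGGGGG
GGGGGGGG
RRGGGGGG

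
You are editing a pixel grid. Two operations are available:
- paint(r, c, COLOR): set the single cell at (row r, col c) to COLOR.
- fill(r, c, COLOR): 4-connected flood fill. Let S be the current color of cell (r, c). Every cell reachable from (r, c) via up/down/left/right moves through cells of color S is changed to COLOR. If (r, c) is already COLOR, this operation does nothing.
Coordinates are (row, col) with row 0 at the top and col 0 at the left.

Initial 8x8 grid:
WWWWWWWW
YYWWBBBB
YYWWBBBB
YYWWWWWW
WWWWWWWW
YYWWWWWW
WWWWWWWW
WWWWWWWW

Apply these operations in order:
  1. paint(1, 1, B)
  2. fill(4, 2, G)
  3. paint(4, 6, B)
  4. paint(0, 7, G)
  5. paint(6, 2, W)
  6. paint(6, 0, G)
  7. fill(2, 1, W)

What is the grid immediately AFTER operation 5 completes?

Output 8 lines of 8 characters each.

After op 1 paint(1,1,B):
WWWWWWWW
YBWWBBBB
YYWWBBBB
YYWWWWWW
WWWWWWWW
YYWWWWWW
WWWWWWWW
WWWWWWWW
After op 2 fill(4,2,G) [48 cells changed]:
GGGGGGGG
YBGGBBBB
YYGGBBBB
YYGGGGGG
GGGGGGGG
YYGGGGGG
GGGGGGGG
GGGGGGGG
After op 3 paint(4,6,B):
GGGGGGGG
YBGGBBBB
YYGGBBBB
YYGGGGGG
GGGGGGBG
YYGGGGGG
GGGGGGGG
GGGGGGGG
After op 4 paint(0,7,G):
GGGGGGGG
YBGGBBBB
YYGGBBBB
YYGGGGGG
GGGGGGBG
YYGGGGGG
GGGGGGGG
GGGGGGGG
After op 5 paint(6,2,W):
GGGGGGGG
YBGGBBBB
YYGGBBBB
YYGGGGGG
GGGGGGBG
YYGGGGGG
GGWGGGGG
GGGGGGGG

Answer: GGGGGGGG
YBGGBBBB
YYGGBBBB
YYGGGGGG
GGGGGGBG
YYGGGGGG
GGWGGGGG
GGGGGGGG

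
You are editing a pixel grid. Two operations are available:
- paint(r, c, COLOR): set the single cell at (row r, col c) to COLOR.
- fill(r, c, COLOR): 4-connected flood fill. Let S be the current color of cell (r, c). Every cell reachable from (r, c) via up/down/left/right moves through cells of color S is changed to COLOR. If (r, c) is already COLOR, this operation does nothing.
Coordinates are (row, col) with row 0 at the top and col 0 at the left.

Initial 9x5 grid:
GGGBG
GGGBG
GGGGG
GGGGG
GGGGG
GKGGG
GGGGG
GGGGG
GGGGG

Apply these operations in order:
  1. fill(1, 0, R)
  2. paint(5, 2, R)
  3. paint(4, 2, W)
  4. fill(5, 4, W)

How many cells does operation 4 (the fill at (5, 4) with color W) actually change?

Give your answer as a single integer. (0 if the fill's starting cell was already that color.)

Answer: 41

Derivation:
After op 1 fill(1,0,R) [42 cells changed]:
RRRBR
RRRBR
RRRRR
RRRRR
RRRRR
RKRRR
RRRRR
RRRRR
RRRRR
After op 2 paint(5,2,R):
RRRBR
RRRBR
RRRRR
RRRRR
RRRRR
RKRRR
RRRRR
RRRRR
RRRRR
After op 3 paint(4,2,W):
RRRBR
RRRBR
RRRRR
RRRRR
RRWRR
RKRRR
RRRRR
RRRRR
RRRRR
After op 4 fill(5,4,W) [41 cells changed]:
WWWBW
WWWBW
WWWWW
WWWWW
WWWWW
WKWWW
WWWWW
WWWWW
WWWWW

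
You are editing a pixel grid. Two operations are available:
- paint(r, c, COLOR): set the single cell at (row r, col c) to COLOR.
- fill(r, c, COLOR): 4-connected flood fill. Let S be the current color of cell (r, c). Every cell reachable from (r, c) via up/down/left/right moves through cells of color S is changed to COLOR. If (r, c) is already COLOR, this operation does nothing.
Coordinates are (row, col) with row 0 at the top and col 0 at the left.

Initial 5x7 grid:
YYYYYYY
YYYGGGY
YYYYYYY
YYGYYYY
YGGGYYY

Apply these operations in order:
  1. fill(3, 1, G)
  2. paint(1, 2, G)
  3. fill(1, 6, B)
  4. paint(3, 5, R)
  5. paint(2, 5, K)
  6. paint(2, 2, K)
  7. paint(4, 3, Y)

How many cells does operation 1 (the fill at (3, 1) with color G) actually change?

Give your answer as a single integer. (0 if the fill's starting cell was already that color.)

Answer: 28

Derivation:
After op 1 fill(3,1,G) [28 cells changed]:
GGGGGGG
GGGGGGG
GGGGGGG
GGGGGGG
GGGGGGG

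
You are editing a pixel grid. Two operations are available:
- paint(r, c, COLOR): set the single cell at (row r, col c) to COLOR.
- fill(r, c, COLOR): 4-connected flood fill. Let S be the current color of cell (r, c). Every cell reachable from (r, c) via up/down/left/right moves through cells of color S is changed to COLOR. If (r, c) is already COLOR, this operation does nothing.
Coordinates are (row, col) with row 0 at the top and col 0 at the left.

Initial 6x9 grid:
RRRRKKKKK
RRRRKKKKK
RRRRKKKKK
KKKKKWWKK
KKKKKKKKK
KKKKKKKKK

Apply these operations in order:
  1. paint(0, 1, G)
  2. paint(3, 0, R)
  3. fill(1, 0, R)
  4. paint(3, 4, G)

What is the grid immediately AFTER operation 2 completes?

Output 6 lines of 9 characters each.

After op 1 paint(0,1,G):
RGRRKKKKK
RRRRKKKKK
RRRRKKKKK
KKKKKWWKK
KKKKKKKKK
KKKKKKKKK
After op 2 paint(3,0,R):
RGRRKKKKK
RRRRKKKKK
RRRRKKKKK
RKKKKWWKK
KKKKKKKKK
KKKKKKKKK

Answer: RGRRKKKKK
RRRRKKKKK
RRRRKKKKK
RKKKKWWKK
KKKKKKKKK
KKKKKKKKK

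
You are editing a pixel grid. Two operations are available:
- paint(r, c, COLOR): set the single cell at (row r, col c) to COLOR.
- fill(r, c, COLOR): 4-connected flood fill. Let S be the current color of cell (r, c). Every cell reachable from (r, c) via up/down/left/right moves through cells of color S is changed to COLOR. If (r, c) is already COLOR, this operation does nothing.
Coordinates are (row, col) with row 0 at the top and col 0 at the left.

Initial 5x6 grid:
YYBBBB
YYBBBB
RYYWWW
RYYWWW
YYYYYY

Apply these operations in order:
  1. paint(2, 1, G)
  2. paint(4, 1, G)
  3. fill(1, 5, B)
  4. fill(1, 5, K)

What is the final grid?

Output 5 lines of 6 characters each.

Answer: YYKKKK
YYKKKK
RGYWWW
RYYWWW
YGYYYY

Derivation:
After op 1 paint(2,1,G):
YYBBBB
YYBBBB
RGYWWW
RYYWWW
YYYYYY
After op 2 paint(4,1,G):
YYBBBB
YYBBBB
RGYWWW
RYYWWW
YGYYYY
After op 3 fill(1,5,B) [0 cells changed]:
YYBBBB
YYBBBB
RGYWWW
RYYWWW
YGYYYY
After op 4 fill(1,5,K) [8 cells changed]:
YYKKKK
YYKKKK
RGYWWW
RYYWWW
YGYYYY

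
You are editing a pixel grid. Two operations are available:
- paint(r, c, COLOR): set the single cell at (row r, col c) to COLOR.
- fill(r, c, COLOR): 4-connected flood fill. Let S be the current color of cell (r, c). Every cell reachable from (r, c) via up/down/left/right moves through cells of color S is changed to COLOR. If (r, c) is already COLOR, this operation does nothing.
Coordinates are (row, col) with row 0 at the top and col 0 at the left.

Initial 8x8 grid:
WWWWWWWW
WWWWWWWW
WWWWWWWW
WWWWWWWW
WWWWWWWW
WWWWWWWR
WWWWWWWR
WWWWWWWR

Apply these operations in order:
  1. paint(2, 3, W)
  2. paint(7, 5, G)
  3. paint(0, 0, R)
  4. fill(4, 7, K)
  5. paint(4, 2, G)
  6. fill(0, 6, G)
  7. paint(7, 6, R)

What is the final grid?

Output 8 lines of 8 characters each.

Answer: RGGGGGGG
GGGGGGGG
GGGGGGGG
GGGGGGGG
GGGGGGGG
GGGGGGGR
GGGGGGGR
GGGGGGRR

Derivation:
After op 1 paint(2,3,W):
WWWWWWWW
WWWWWWWW
WWWWWWWW
WWWWWWWW
WWWWWWWW
WWWWWWWR
WWWWWWWR
WWWWWWWR
After op 2 paint(7,5,G):
WWWWWWWW
WWWWWWWW
WWWWWWWW
WWWWWWWW
WWWWWWWW
WWWWWWWR
WWWWWWWR
WWWWWGWR
After op 3 paint(0,0,R):
RWWWWWWW
WWWWWWWW
WWWWWWWW
WWWWWWWW
WWWWWWWW
WWWWWWWR
WWWWWWWR
WWWWWGWR
After op 4 fill(4,7,K) [59 cells changed]:
RKKKKKKK
KKKKKKKK
KKKKKKKK
KKKKKKKK
KKKKKKKK
KKKKKKKR
KKKKKKKR
KKKKKGKR
After op 5 paint(4,2,G):
RKKKKKKK
KKKKKKKK
KKKKKKKK
KKKKKKKK
KKGKKKKK
KKKKKKKR
KKKKKKKR
KKKKKGKR
After op 6 fill(0,6,G) [58 cells changed]:
RGGGGGGG
GGGGGGGG
GGGGGGGG
GGGGGGGG
GGGGGGGG
GGGGGGGR
GGGGGGGR
GGGGGGGR
After op 7 paint(7,6,R):
RGGGGGGG
GGGGGGGG
GGGGGGGG
GGGGGGGG
GGGGGGGG
GGGGGGGR
GGGGGGGR
GGGGGGRR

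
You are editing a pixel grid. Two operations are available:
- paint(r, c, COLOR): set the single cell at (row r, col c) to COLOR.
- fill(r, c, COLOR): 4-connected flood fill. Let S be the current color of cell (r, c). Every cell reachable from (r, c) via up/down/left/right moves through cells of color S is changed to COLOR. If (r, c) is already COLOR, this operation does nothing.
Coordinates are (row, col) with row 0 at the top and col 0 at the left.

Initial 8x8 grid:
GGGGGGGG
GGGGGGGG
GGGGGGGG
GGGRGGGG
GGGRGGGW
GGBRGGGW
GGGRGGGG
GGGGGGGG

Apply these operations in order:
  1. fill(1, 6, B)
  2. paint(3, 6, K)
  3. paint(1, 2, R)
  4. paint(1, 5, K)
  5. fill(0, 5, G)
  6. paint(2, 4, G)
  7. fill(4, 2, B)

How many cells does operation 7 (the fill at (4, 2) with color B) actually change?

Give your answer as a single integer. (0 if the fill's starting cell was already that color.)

Answer: 55

Derivation:
After op 1 fill(1,6,B) [57 cells changed]:
BBBBBBBB
BBBBBBBB
BBBBBBBB
BBBRBBBB
BBBRBBBW
BBBRBBBW
BBBRBBBB
BBBBBBBB
After op 2 paint(3,6,K):
BBBBBBBB
BBBBBBBB
BBBBBBBB
BBBRBBKB
BBBRBBBW
BBBRBBBW
BBBRBBBB
BBBBBBBB
After op 3 paint(1,2,R):
BBBBBBBB
BBRBBBBB
BBBBBBBB
BBBRBBKB
BBBRBBBW
BBBRBBBW
BBBRBBBB
BBBBBBBB
After op 4 paint(1,5,K):
BBBBBBBB
BBRBBKBB
BBBBBBBB
BBBRBBKB
BBBRBBBW
BBBRBBBW
BBBRBBBB
BBBBBBBB
After op 5 fill(0,5,G) [55 cells changed]:
GGGGGGGG
GGRGGKGG
GGGGGGGG
GGGRGGKG
GGGRGGGW
GGGRGGGW
GGGRGGGG
GGGGGGGG
After op 6 paint(2,4,G):
GGGGGGGG
GGRGGKGG
GGGGGGGG
GGGRGGKG
GGGRGGGW
GGGRGGGW
GGGRGGGG
GGGGGGGG
After op 7 fill(4,2,B) [55 cells changed]:
BBBBBBBB
BBRBBKBB
BBBBBBBB
BBBRBBKB
BBBRBBBW
BBBRBBBW
BBBRBBBB
BBBBBBBB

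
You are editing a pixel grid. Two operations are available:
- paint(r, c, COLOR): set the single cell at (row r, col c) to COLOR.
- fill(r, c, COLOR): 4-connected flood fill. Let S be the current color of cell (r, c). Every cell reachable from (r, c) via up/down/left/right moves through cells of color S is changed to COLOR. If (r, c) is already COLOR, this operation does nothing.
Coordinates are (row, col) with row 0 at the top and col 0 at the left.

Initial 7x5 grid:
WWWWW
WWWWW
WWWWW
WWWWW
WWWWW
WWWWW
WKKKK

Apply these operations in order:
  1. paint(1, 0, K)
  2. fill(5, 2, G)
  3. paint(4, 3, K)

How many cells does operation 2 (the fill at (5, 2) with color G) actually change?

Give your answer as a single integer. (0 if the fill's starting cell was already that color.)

After op 1 paint(1,0,K):
WWWWW
KWWWW
WWWWW
WWWWW
WWWWW
WWWWW
WKKKK
After op 2 fill(5,2,G) [30 cells changed]:
GGGGG
KGGGG
GGGGG
GGGGG
GGGGG
GGGGG
GKKKK

Answer: 30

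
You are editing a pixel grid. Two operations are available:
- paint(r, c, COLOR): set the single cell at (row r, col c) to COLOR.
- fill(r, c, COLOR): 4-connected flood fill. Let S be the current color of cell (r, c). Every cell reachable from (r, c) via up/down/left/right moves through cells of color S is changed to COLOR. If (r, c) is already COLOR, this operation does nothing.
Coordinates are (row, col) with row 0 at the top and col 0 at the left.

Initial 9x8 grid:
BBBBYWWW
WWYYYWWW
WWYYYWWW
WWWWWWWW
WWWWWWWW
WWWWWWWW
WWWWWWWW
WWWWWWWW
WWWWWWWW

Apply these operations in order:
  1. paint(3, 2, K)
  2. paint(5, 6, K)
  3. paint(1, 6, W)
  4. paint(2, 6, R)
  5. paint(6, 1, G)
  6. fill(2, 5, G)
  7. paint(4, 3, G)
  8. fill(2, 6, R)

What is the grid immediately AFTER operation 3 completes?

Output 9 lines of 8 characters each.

After op 1 paint(3,2,K):
BBBBYWWW
WWYYYWWW
WWYYYWWW
WWKWWWWW
WWWWWWWW
WWWWWWWW
WWWWWWWW
WWWWWWWW
WWWWWWWW
After op 2 paint(5,6,K):
BBBBYWWW
WWYYYWWW
WWYYYWWW
WWKWWWWW
WWWWWWWW
WWWWWWKW
WWWWWWWW
WWWWWWWW
WWWWWWWW
After op 3 paint(1,6,W):
BBBBYWWW
WWYYYWWW
WWYYYWWW
WWKWWWWW
WWWWWWWW
WWWWWWKW
WWWWWWWW
WWWWWWWW
WWWWWWWW

Answer: BBBBYWWW
WWYYYWWW
WWYYYWWW
WWKWWWWW
WWWWWWWW
WWWWWWKW
WWWWWWWW
WWWWWWWW
WWWWWWWW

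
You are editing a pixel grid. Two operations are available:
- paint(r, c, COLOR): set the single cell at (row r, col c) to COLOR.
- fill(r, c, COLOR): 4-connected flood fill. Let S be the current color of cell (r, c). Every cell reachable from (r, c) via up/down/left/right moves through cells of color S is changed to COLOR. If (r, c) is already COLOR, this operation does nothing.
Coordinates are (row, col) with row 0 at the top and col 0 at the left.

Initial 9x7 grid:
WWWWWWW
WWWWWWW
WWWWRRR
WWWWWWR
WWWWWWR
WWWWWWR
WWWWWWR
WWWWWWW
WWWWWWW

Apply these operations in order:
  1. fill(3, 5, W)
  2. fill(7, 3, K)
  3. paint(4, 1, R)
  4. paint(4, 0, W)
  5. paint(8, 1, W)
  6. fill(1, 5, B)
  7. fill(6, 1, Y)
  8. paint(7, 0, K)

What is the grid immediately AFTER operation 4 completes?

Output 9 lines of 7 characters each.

Answer: KKKKKKK
KKKKKKK
KKKKRRR
KKKKKKR
WRKKKKR
KKKKKKR
KKKKKKR
KKKKKKK
KKKKKKK

Derivation:
After op 1 fill(3,5,W) [0 cells changed]:
WWWWWWW
WWWWWWW
WWWWRRR
WWWWWWR
WWWWWWR
WWWWWWR
WWWWWWR
WWWWWWW
WWWWWWW
After op 2 fill(7,3,K) [56 cells changed]:
KKKKKKK
KKKKKKK
KKKKRRR
KKKKKKR
KKKKKKR
KKKKKKR
KKKKKKR
KKKKKKK
KKKKKKK
After op 3 paint(4,1,R):
KKKKKKK
KKKKKKK
KKKKRRR
KKKKKKR
KRKKKKR
KKKKKKR
KKKKKKR
KKKKKKK
KKKKKKK
After op 4 paint(4,0,W):
KKKKKKK
KKKKKKK
KKKKRRR
KKKKKKR
WRKKKKR
KKKKKKR
KKKKKKR
KKKKKKK
KKKKKKK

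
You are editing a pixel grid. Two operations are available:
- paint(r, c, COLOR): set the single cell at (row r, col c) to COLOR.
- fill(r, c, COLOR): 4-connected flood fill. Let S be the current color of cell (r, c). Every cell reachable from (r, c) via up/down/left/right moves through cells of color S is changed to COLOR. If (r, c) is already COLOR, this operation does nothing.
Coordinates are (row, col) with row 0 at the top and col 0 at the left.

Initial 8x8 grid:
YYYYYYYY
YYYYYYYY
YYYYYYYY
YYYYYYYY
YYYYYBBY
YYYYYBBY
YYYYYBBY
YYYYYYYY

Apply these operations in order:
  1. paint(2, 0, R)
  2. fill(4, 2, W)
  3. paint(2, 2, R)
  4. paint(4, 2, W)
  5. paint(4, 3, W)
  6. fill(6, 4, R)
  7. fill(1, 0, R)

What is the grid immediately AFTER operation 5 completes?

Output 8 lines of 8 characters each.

After op 1 paint(2,0,R):
YYYYYYYY
YYYYYYYY
RYYYYYYY
YYYYYYYY
YYYYYBBY
YYYYYBBY
YYYYYBBY
YYYYYYYY
After op 2 fill(4,2,W) [57 cells changed]:
WWWWWWWW
WWWWWWWW
RWWWWWWW
WWWWWWWW
WWWWWBBW
WWWWWBBW
WWWWWBBW
WWWWWWWW
After op 3 paint(2,2,R):
WWWWWWWW
WWWWWWWW
RWRWWWWW
WWWWWWWW
WWWWWBBW
WWWWWBBW
WWWWWBBW
WWWWWWWW
After op 4 paint(4,2,W):
WWWWWWWW
WWWWWWWW
RWRWWWWW
WWWWWWWW
WWWWWBBW
WWWWWBBW
WWWWWBBW
WWWWWWWW
After op 5 paint(4,3,W):
WWWWWWWW
WWWWWWWW
RWRWWWWW
WWWWWWWW
WWWWWBBW
WWWWWBBW
WWWWWBBW
WWWWWWWW

Answer: WWWWWWWW
WWWWWWWW
RWRWWWWW
WWWWWWWW
WWWWWBBW
WWWWWBBW
WWWWWBBW
WWWWWWWW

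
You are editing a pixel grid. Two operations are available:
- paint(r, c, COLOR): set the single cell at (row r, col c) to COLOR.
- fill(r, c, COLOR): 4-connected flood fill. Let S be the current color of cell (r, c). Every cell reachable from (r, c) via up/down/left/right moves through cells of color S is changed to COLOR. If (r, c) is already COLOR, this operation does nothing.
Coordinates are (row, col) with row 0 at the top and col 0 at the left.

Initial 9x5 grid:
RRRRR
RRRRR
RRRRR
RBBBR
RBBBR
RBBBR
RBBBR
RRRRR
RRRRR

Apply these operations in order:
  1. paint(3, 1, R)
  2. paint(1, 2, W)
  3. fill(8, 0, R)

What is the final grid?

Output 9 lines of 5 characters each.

After op 1 paint(3,1,R):
RRRRR
RRRRR
RRRRR
RRBBR
RBBBR
RBBBR
RBBBR
RRRRR
RRRRR
After op 2 paint(1,2,W):
RRRRR
RRWRR
RRRRR
RRBBR
RBBBR
RBBBR
RBBBR
RRRRR
RRRRR
After op 3 fill(8,0,R) [0 cells changed]:
RRRRR
RRWRR
RRRRR
RRBBR
RBBBR
RBBBR
RBBBR
RRRRR
RRRRR

Answer: RRRRR
RRWRR
RRRRR
RRBBR
RBBBR
RBBBR
RBBBR
RRRRR
RRRRR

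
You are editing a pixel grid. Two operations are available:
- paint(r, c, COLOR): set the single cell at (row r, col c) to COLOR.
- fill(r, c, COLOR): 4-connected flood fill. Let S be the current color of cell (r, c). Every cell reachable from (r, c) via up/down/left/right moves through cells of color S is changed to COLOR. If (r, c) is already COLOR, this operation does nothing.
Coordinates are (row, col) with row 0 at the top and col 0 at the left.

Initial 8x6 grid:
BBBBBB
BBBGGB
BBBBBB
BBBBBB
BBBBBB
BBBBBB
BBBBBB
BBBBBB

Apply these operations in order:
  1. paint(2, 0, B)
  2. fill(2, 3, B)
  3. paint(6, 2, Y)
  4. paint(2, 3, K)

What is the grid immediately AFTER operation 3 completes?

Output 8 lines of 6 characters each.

After op 1 paint(2,0,B):
BBBBBB
BBBGGB
BBBBBB
BBBBBB
BBBBBB
BBBBBB
BBBBBB
BBBBBB
After op 2 fill(2,3,B) [0 cells changed]:
BBBBBB
BBBGGB
BBBBBB
BBBBBB
BBBBBB
BBBBBB
BBBBBB
BBBBBB
After op 3 paint(6,2,Y):
BBBBBB
BBBGGB
BBBBBB
BBBBBB
BBBBBB
BBBBBB
BBYBBB
BBBBBB

Answer: BBBBBB
BBBGGB
BBBBBB
BBBBBB
BBBBBB
BBBBBB
BBYBBB
BBBBBB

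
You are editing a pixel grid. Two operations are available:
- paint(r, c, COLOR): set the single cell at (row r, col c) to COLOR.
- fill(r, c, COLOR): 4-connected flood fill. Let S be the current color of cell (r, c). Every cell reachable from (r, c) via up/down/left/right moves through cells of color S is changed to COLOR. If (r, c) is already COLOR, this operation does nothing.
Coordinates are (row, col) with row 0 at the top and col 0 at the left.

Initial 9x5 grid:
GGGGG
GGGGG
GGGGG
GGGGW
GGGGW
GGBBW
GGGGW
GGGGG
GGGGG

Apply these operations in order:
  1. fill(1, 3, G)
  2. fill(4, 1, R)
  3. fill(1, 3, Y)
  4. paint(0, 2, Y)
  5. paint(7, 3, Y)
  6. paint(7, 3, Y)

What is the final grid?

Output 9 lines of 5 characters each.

After op 1 fill(1,3,G) [0 cells changed]:
GGGGG
GGGGG
GGGGG
GGGGW
GGGGW
GGBBW
GGGGW
GGGGG
GGGGG
After op 2 fill(4,1,R) [39 cells changed]:
RRRRR
RRRRR
RRRRR
RRRRW
RRRRW
RRBBW
RRRRW
RRRRR
RRRRR
After op 3 fill(1,3,Y) [39 cells changed]:
YYYYY
YYYYY
YYYYY
YYYYW
YYYYW
YYBBW
YYYYW
YYYYY
YYYYY
After op 4 paint(0,2,Y):
YYYYY
YYYYY
YYYYY
YYYYW
YYYYW
YYBBW
YYYYW
YYYYY
YYYYY
After op 5 paint(7,3,Y):
YYYYY
YYYYY
YYYYY
YYYYW
YYYYW
YYBBW
YYYYW
YYYYY
YYYYY
After op 6 paint(7,3,Y):
YYYYY
YYYYY
YYYYY
YYYYW
YYYYW
YYBBW
YYYYW
YYYYY
YYYYY

Answer: YYYYY
YYYYY
YYYYY
YYYYW
YYYYW
YYBBW
YYYYW
YYYYY
YYYYY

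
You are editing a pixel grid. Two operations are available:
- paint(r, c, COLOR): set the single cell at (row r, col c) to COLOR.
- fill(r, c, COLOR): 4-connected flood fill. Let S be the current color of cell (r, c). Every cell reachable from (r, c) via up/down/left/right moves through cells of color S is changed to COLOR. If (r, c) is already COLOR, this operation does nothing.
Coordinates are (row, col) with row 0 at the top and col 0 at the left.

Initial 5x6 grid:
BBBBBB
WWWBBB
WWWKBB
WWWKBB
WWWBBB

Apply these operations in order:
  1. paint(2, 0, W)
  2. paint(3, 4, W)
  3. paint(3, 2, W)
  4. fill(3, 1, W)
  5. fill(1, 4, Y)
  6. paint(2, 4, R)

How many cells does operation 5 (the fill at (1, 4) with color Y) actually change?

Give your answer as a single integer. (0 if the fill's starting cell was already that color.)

After op 1 paint(2,0,W):
BBBBBB
WWWBBB
WWWKBB
WWWKBB
WWWBBB
After op 2 paint(3,4,W):
BBBBBB
WWWBBB
WWWKBB
WWWKWB
WWWBBB
After op 3 paint(3,2,W):
BBBBBB
WWWBBB
WWWKBB
WWWKWB
WWWBBB
After op 4 fill(3,1,W) [0 cells changed]:
BBBBBB
WWWBBB
WWWKBB
WWWKWB
WWWBBB
After op 5 fill(1,4,Y) [15 cells changed]:
YYYYYY
WWWYYY
WWWKYY
WWWKWY
WWWYYY

Answer: 15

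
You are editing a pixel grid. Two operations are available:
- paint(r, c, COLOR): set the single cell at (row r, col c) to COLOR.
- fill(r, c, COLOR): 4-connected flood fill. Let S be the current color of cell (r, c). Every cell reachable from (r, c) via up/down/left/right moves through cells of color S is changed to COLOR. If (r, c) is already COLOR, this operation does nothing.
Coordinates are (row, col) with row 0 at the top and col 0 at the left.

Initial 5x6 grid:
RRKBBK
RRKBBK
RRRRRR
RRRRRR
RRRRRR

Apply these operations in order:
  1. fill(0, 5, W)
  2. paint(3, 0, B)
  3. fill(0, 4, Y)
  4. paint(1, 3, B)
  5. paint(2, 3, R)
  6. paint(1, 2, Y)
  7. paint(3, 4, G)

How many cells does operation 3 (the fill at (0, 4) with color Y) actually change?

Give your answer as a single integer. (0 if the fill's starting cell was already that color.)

After op 1 fill(0,5,W) [2 cells changed]:
RRKBBW
RRKBBW
RRRRRR
RRRRRR
RRRRRR
After op 2 paint(3,0,B):
RRKBBW
RRKBBW
RRRRRR
BRRRRR
RRRRRR
After op 3 fill(0,4,Y) [4 cells changed]:
RRKYYW
RRKYYW
RRRRRR
BRRRRR
RRRRRR

Answer: 4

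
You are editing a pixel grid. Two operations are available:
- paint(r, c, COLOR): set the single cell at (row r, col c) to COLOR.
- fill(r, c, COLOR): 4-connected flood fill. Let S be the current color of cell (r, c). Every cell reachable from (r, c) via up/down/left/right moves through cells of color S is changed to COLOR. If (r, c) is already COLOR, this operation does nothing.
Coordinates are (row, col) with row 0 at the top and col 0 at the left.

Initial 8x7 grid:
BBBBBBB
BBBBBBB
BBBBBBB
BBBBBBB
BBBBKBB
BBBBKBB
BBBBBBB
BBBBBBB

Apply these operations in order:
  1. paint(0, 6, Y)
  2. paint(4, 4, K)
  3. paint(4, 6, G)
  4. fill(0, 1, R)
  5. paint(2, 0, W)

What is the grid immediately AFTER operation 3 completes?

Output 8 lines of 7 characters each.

After op 1 paint(0,6,Y):
BBBBBBY
BBBBBBB
BBBBBBB
BBBBBBB
BBBBKBB
BBBBKBB
BBBBBBB
BBBBBBB
After op 2 paint(4,4,K):
BBBBBBY
BBBBBBB
BBBBBBB
BBBBBBB
BBBBKBB
BBBBKBB
BBBBBBB
BBBBBBB
After op 3 paint(4,6,G):
BBBBBBY
BBBBBBB
BBBBBBB
BBBBBBB
BBBBKBG
BBBBKBB
BBBBBBB
BBBBBBB

Answer: BBBBBBY
BBBBBBB
BBBBBBB
BBBBBBB
BBBBKBG
BBBBKBB
BBBBBBB
BBBBBBB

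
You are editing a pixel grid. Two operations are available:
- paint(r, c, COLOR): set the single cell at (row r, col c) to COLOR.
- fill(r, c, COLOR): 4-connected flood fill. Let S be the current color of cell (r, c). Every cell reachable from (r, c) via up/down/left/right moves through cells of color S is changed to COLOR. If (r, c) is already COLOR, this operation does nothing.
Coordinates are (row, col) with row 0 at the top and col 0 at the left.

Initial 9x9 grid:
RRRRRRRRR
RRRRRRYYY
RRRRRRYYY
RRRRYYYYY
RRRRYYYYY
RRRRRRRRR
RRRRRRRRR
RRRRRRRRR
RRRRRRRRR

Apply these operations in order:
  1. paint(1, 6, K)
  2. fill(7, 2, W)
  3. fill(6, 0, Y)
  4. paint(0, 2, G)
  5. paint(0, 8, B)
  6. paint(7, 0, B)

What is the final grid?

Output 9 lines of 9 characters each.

Answer: YYGYYYYYB
YYYYYYKYY
YYYYYYYYY
YYYYYYYYY
YYYYYYYYY
YYYYYYYYY
YYYYYYYYY
BYYYYYYYY
YYYYYYYYY

Derivation:
After op 1 paint(1,6,K):
RRRRRRRRR
RRRRRRKYY
RRRRRRYYY
RRRRYYYYY
RRRRYYYYY
RRRRRRRRR
RRRRRRRRR
RRRRRRRRR
RRRRRRRRR
After op 2 fill(7,2,W) [65 cells changed]:
WWWWWWWWW
WWWWWWKYY
WWWWWWYYY
WWWWYYYYY
WWWWYYYYY
WWWWWWWWW
WWWWWWWWW
WWWWWWWWW
WWWWWWWWW
After op 3 fill(6,0,Y) [65 cells changed]:
YYYYYYYYY
YYYYYYKYY
YYYYYYYYY
YYYYYYYYY
YYYYYYYYY
YYYYYYYYY
YYYYYYYYY
YYYYYYYYY
YYYYYYYYY
After op 4 paint(0,2,G):
YYGYYYYYY
YYYYYYKYY
YYYYYYYYY
YYYYYYYYY
YYYYYYYYY
YYYYYYYYY
YYYYYYYYY
YYYYYYYYY
YYYYYYYYY
After op 5 paint(0,8,B):
YYGYYYYYB
YYYYYYKYY
YYYYYYYYY
YYYYYYYYY
YYYYYYYYY
YYYYYYYYY
YYYYYYYYY
YYYYYYYYY
YYYYYYYYY
After op 6 paint(7,0,B):
YYGYYYYYB
YYYYYYKYY
YYYYYYYYY
YYYYYYYYY
YYYYYYYYY
YYYYYYYYY
YYYYYYYYY
BYYYYYYYY
YYYYYYYYY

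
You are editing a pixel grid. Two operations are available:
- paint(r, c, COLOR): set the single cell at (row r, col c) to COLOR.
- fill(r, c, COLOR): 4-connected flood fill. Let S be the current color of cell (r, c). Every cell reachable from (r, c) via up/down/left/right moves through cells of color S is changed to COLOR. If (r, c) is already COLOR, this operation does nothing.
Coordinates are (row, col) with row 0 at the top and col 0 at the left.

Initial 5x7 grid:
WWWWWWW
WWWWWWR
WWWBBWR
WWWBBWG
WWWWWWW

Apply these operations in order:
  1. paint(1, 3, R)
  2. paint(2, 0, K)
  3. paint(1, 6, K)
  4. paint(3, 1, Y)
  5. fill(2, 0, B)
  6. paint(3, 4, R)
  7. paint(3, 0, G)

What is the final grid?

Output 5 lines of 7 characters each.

Answer: WWWWWWW
WWWRWWK
BWWBBWR
GYWBRWG
WWWWWWW

Derivation:
After op 1 paint(1,3,R):
WWWWWWW
WWWRWWR
WWWBBWR
WWWBBWG
WWWWWWW
After op 2 paint(2,0,K):
WWWWWWW
WWWRWWR
KWWBBWR
WWWBBWG
WWWWWWW
After op 3 paint(1,6,K):
WWWWWWW
WWWRWWK
KWWBBWR
WWWBBWG
WWWWWWW
After op 4 paint(3,1,Y):
WWWWWWW
WWWRWWK
KWWBBWR
WYWBBWG
WWWWWWW
After op 5 fill(2,0,B) [1 cells changed]:
WWWWWWW
WWWRWWK
BWWBBWR
WYWBBWG
WWWWWWW
After op 6 paint(3,4,R):
WWWWWWW
WWWRWWK
BWWBBWR
WYWBRWG
WWWWWWW
After op 7 paint(3,0,G):
WWWWWWW
WWWRWWK
BWWBBWR
GYWBRWG
WWWWWWW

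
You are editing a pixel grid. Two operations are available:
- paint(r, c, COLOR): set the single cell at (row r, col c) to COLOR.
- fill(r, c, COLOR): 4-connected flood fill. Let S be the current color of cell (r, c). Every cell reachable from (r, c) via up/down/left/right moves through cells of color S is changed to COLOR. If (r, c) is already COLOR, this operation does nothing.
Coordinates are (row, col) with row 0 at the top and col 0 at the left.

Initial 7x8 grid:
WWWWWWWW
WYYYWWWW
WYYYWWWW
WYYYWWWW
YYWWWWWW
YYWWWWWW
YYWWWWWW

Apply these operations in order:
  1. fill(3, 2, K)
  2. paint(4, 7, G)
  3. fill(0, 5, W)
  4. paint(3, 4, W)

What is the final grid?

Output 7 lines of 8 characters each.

After op 1 fill(3,2,K) [15 cells changed]:
WWWWWWWW
WKKKWWWW
WKKKWWWW
WKKKWWWW
KKWWWWWW
KKWWWWWW
KKWWWWWW
After op 2 paint(4,7,G):
WWWWWWWW
WKKKWWWW
WKKKWWWW
WKKKWWWW
KKWWWWWG
KKWWWWWW
KKWWWWWW
After op 3 fill(0,5,W) [0 cells changed]:
WWWWWWWW
WKKKWWWW
WKKKWWWW
WKKKWWWW
KKWWWWWG
KKWWWWWW
KKWWWWWW
After op 4 paint(3,4,W):
WWWWWWWW
WKKKWWWW
WKKKWWWW
WKKKWWWW
KKWWWWWG
KKWWWWWW
KKWWWWWW

Answer: WWWWWWWW
WKKKWWWW
WKKKWWWW
WKKKWWWW
KKWWWWWG
KKWWWWWW
KKWWWWWW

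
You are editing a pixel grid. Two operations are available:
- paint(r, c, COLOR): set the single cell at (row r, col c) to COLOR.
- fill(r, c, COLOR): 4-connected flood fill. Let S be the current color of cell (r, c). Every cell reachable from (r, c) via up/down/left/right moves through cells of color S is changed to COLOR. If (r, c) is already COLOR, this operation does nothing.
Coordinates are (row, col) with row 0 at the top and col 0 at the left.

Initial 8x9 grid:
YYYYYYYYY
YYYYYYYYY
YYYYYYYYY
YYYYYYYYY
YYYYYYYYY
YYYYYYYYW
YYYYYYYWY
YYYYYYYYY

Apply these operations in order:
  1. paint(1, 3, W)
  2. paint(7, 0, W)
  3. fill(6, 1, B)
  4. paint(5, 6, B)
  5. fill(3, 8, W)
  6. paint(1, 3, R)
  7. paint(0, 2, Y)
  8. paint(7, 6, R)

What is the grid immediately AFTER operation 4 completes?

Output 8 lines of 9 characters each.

Answer: BBBBBBBBB
BBBWBBBBB
BBBBBBBBB
BBBBBBBBB
BBBBBBBBB
BBBBBBBBW
BBBBBBBWB
WBBBBBBBB

Derivation:
After op 1 paint(1,3,W):
YYYYYYYYY
YYYWYYYYY
YYYYYYYYY
YYYYYYYYY
YYYYYYYYY
YYYYYYYYW
YYYYYYYWY
YYYYYYYYY
After op 2 paint(7,0,W):
YYYYYYYYY
YYYWYYYYY
YYYYYYYYY
YYYYYYYYY
YYYYYYYYY
YYYYYYYYW
YYYYYYYWY
WYYYYYYYY
After op 3 fill(6,1,B) [68 cells changed]:
BBBBBBBBB
BBBWBBBBB
BBBBBBBBB
BBBBBBBBB
BBBBBBBBB
BBBBBBBBW
BBBBBBBWB
WBBBBBBBB
After op 4 paint(5,6,B):
BBBBBBBBB
BBBWBBBBB
BBBBBBBBB
BBBBBBBBB
BBBBBBBBB
BBBBBBBBW
BBBBBBBWB
WBBBBBBBB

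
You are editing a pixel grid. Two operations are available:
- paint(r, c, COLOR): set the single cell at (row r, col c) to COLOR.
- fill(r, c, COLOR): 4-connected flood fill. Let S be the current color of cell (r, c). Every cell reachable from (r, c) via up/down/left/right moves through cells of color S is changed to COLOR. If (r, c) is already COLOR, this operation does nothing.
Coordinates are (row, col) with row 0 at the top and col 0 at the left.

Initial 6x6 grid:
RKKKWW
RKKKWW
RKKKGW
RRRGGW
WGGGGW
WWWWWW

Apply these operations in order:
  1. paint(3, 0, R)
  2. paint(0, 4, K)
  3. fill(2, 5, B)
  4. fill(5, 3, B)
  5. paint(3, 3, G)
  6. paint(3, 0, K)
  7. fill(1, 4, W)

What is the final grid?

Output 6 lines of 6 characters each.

Answer: RKKKKW
RKKKWW
RKKKGW
KRRGGW
WGGGGW
WWWWWW

Derivation:
After op 1 paint(3,0,R):
RKKKWW
RKKKWW
RKKKGW
RRRGGW
WGGGGW
WWWWWW
After op 2 paint(0,4,K):
RKKKKW
RKKKWW
RKKKGW
RRRGGW
WGGGGW
WWWWWW
After op 3 fill(2,5,B) [13 cells changed]:
RKKKKB
RKKKBB
RKKKGB
RRRGGB
BGGGGB
BBBBBB
After op 4 fill(5,3,B) [0 cells changed]:
RKKKKB
RKKKBB
RKKKGB
RRRGGB
BGGGGB
BBBBBB
After op 5 paint(3,3,G):
RKKKKB
RKKKBB
RKKKGB
RRRGGB
BGGGGB
BBBBBB
After op 6 paint(3,0,K):
RKKKKB
RKKKBB
RKKKGB
KRRGGB
BGGGGB
BBBBBB
After op 7 fill(1,4,W) [13 cells changed]:
RKKKKW
RKKKWW
RKKKGW
KRRGGW
WGGGGW
WWWWWW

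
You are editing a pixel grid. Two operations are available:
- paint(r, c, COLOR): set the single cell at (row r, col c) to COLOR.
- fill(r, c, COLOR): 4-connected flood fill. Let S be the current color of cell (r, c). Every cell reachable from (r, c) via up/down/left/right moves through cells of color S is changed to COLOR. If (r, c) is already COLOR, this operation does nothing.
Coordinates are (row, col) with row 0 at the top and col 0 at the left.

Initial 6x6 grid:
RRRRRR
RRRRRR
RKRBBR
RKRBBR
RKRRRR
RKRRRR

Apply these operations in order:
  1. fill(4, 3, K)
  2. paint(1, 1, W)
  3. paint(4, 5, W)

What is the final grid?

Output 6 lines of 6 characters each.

Answer: KKKKKK
KWKKKK
KKKBBK
KKKBBK
KKKKKW
KKKKKK

Derivation:
After op 1 fill(4,3,K) [28 cells changed]:
KKKKKK
KKKKKK
KKKBBK
KKKBBK
KKKKKK
KKKKKK
After op 2 paint(1,1,W):
KKKKKK
KWKKKK
KKKBBK
KKKBBK
KKKKKK
KKKKKK
After op 3 paint(4,5,W):
KKKKKK
KWKKKK
KKKBBK
KKKBBK
KKKKKW
KKKKKK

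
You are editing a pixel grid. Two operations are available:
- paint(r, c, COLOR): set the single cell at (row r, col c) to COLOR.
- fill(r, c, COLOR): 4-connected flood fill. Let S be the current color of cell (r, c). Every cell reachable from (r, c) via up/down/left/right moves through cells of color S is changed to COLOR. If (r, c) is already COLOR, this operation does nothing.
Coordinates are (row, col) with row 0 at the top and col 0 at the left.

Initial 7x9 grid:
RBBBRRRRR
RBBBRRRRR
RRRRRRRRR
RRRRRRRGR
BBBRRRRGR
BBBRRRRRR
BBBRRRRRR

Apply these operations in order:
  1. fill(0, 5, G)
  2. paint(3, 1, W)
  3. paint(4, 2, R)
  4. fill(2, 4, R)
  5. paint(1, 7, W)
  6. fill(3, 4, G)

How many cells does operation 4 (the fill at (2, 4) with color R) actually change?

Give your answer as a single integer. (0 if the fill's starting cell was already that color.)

Answer: 47

Derivation:
After op 1 fill(0,5,G) [46 cells changed]:
GBBBGGGGG
GBBBGGGGG
GGGGGGGGG
GGGGGGGGG
BBBGGGGGG
BBBGGGGGG
BBBGGGGGG
After op 2 paint(3,1,W):
GBBBGGGGG
GBBBGGGGG
GGGGGGGGG
GWGGGGGGG
BBBGGGGGG
BBBGGGGGG
BBBGGGGGG
After op 3 paint(4,2,R):
GBBBGGGGG
GBBBGGGGG
GGGGGGGGG
GWGGGGGGG
BBRGGGGGG
BBBGGGGGG
BBBGGGGGG
After op 4 fill(2,4,R) [47 cells changed]:
RBBBRRRRR
RBBBRRRRR
RRRRRRRRR
RWRRRRRRR
BBRRRRRRR
BBBRRRRRR
BBBRRRRRR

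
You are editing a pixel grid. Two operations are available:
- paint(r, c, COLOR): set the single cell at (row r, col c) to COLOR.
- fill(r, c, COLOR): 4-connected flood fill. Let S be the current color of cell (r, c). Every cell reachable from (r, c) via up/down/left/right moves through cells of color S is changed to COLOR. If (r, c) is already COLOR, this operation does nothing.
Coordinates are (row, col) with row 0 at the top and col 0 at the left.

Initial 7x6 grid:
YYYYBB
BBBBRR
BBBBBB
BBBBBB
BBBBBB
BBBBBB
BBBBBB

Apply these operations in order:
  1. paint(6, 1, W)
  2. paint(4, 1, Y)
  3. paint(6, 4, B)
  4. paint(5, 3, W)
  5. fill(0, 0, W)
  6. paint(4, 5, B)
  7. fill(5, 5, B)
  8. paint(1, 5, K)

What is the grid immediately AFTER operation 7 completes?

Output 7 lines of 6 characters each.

After op 1 paint(6,1,W):
YYYYBB
BBBBRR
BBBBBB
BBBBBB
BBBBBB
BBBBBB
BWBBBB
After op 2 paint(4,1,Y):
YYYYBB
BBBBRR
BBBBBB
BBBBBB
BYBBBB
BBBBBB
BWBBBB
After op 3 paint(6,4,B):
YYYYBB
BBBBRR
BBBBBB
BBBBBB
BYBBBB
BBBBBB
BWBBBB
After op 4 paint(5,3,W):
YYYYBB
BBBBRR
BBBBBB
BBBBBB
BYBBBB
BBBWBB
BWBBBB
After op 5 fill(0,0,W) [4 cells changed]:
WWWWBB
BBBBRR
BBBBBB
BBBBBB
BYBBBB
BBBWBB
BWBBBB
After op 6 paint(4,5,B):
WWWWBB
BBBBRR
BBBBBB
BBBBBB
BYBBBB
BBBWBB
BWBBBB
After op 7 fill(5,5,B) [0 cells changed]:
WWWWBB
BBBBRR
BBBBBB
BBBBBB
BYBBBB
BBBWBB
BWBBBB

Answer: WWWWBB
BBBBRR
BBBBBB
BBBBBB
BYBBBB
BBBWBB
BWBBBB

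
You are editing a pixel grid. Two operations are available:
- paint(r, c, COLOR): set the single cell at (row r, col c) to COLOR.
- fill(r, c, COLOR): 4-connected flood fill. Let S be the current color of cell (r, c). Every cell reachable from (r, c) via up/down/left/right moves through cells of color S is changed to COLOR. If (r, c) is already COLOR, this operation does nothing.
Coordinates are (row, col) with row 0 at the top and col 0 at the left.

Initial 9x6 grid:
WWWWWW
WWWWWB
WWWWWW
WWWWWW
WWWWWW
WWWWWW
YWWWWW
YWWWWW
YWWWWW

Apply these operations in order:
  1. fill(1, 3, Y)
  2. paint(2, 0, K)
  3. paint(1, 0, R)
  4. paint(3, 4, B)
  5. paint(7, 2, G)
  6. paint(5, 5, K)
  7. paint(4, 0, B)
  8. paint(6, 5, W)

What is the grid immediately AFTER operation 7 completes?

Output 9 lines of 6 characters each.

Answer: YYYYYY
RYYYYB
KYYYYY
YYYYBY
BYYYYY
YYYYYK
YYYYYY
YYGYYY
YYYYYY

Derivation:
After op 1 fill(1,3,Y) [50 cells changed]:
YYYYYY
YYYYYB
YYYYYY
YYYYYY
YYYYYY
YYYYYY
YYYYYY
YYYYYY
YYYYYY
After op 2 paint(2,0,K):
YYYYYY
YYYYYB
KYYYYY
YYYYYY
YYYYYY
YYYYYY
YYYYYY
YYYYYY
YYYYYY
After op 3 paint(1,0,R):
YYYYYY
RYYYYB
KYYYYY
YYYYYY
YYYYYY
YYYYYY
YYYYYY
YYYYYY
YYYYYY
After op 4 paint(3,4,B):
YYYYYY
RYYYYB
KYYYYY
YYYYBY
YYYYYY
YYYYYY
YYYYYY
YYYYYY
YYYYYY
After op 5 paint(7,2,G):
YYYYYY
RYYYYB
KYYYYY
YYYYBY
YYYYYY
YYYYYY
YYYYYY
YYGYYY
YYYYYY
After op 6 paint(5,5,K):
YYYYYY
RYYYYB
KYYYYY
YYYYBY
YYYYYY
YYYYYK
YYYYYY
YYGYYY
YYYYYY
After op 7 paint(4,0,B):
YYYYYY
RYYYYB
KYYYYY
YYYYBY
BYYYYY
YYYYYK
YYYYYY
YYGYYY
YYYYYY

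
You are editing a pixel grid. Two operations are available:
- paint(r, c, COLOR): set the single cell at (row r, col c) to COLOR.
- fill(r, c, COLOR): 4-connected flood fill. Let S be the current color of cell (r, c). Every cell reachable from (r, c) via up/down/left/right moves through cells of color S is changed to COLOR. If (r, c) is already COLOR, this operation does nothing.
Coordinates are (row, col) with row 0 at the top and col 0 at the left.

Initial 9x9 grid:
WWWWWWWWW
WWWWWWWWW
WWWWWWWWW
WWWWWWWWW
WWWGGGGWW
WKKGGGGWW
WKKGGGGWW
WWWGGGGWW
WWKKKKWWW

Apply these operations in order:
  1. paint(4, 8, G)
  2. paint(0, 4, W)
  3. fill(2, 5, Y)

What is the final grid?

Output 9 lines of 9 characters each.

After op 1 paint(4,8,G):
WWWWWWWWW
WWWWWWWWW
WWWWWWWWW
WWWWWWWWW
WWWGGGGWG
WKKGGGGWW
WKKGGGGWW
WWWGGGGWW
WWKKKKWWW
After op 2 paint(0,4,W):
WWWWWWWWW
WWWWWWWWW
WWWWWWWWW
WWWWWWWWW
WWWGGGGWG
WKKGGGGWW
WKKGGGGWW
WWWGGGGWW
WWKKKKWWW
After op 3 fill(2,5,Y) [56 cells changed]:
YYYYYYYYY
YYYYYYYYY
YYYYYYYYY
YYYYYYYYY
YYYGGGGYG
YKKGGGGYY
YKKGGGGYY
YYYGGGGYY
YYKKKKYYY

Answer: YYYYYYYYY
YYYYYYYYY
YYYYYYYYY
YYYYYYYYY
YYYGGGGYG
YKKGGGGYY
YKKGGGGYY
YYYGGGGYY
YYKKKKYYY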